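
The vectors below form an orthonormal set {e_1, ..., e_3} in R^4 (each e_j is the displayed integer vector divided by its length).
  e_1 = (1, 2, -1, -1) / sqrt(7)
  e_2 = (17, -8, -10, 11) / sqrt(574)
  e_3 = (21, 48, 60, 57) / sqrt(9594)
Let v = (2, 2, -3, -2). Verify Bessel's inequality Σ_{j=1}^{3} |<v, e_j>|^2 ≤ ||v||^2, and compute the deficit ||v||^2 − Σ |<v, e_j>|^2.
Σ |<v, e_j>|^2 = 21; ||v||^2 = 21; deficit = 0

Write each e_j = u_j / sqrt(<u_j, u_j>) where u_j is the displayed integer vector. Then <v, e_j> = <v, u_j> / sqrt(<u_j, u_j>), so |<v, e_j>|^2 = <v, u_j>^2 / <u_j, u_j>.
Coefficients: <v, e_1> = 11/sqrt(7), <v, e_2> = 26/sqrt(574), <v, e_3> = -156/sqrt(9594).
Square and sum: Σ |<v, e_j>|^2 = 21.
Compute ||v||^2 = v·v = 21.
Deficit = 21 − 21 = 0 ≥ 0, confirming Bessel's inequality. (The deficit equals ||v − Σ <v,e_j> e_j||^2, the squared distance from v to span{e_j}.)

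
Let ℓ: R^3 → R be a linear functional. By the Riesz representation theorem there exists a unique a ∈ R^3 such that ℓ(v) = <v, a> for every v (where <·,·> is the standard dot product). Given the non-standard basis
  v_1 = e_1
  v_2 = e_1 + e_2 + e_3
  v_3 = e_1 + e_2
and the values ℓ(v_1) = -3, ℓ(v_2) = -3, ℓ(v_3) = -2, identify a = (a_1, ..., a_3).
a = (-3, 1, -1)

Write a = (a_1, ..., a_3) in the standard basis. For each basis vector v_i, ℓ(v_i) = <v_i, a> is a linear equation in the a_j's. Collect the n equations into a matrix system V a = ℓ, where row i of V is v_i (expressed in the standard basis). Since V is invertible (lower-triangular with 1s on the diagonal, up to permutation), solve by back-substitution:
  V =
[[1, 0, 0],
 [1, 1, 1],
 [1, 1, 0]]
  V a = (-3, -3, -2)
Solving gives a = (-3, 1, -1).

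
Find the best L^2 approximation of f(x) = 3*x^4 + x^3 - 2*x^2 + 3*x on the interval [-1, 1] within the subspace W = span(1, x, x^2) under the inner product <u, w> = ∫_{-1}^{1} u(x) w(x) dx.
g(x) = 4*x^2/7 + 18*x/5 - 9/35

The best approximation g ∈ W is the orthogonal projection of f onto W. Writing g = a_0 + a_1 x + a_2 x^2, the coefficients solve the normal equations G · a = b where
  G_{ij} = <φ_i, φ_j> and b_i = <f, φ_i>, with φ_0 = 1, φ_1 = x, φ_2 = x^2.
G =
  [2, 0, 2/3]
  [0, 2/3, 0]
  [2/3, 0, 2/5],
b = (-2/15, 12/5, 2/35).
Solving gives a_0 = -9/35, a_1 = 18/5, a_2 = 4/7, so
  g(x) = 4*x^2/7 + 18*x/5 - 9/35.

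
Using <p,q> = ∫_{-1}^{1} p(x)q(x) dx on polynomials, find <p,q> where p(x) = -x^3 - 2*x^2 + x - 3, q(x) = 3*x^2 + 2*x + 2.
<p,q> = -338/15

Expand the product: p(x)·q(x) = -3*x^5 - 8*x^4 - 3*x^3 - 11*x^2 - 4*x - 6.
∫_{-1}^{1} of each monomial x^k gives [2/(k+1) if k even, 0 if k odd]. Integrating term-by-term (or equivalently evaluating the antiderivative F(x) = -x^6/2 - 8*x^5/5 - 3*x^4/4 - 11*x^3/3 - 2*x^2 - 6*x at the endpoints):
  F(1) − F(−1) = -871/60 − (481/60) = -338/15.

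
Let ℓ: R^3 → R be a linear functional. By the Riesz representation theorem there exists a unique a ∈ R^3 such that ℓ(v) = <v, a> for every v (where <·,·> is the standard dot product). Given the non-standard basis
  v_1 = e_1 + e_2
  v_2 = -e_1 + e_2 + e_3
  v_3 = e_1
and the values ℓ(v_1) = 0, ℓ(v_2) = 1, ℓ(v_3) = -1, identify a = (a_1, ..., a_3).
a = (-1, 1, -1)

Write a = (a_1, ..., a_3) in the standard basis. For each basis vector v_i, ℓ(v_i) = <v_i, a> is a linear equation in the a_j's. Collect the n equations into a matrix system V a = ℓ, where row i of V is v_i (expressed in the standard basis). Since V is invertible (lower-triangular with 1s on the diagonal, up to permutation), solve by back-substitution:
  V =
[[1, 1, 0],
 [-1, 1, 1],
 [1, 0, 0]]
  V a = (0, 1, -1)
Solving gives a = (-1, 1, -1).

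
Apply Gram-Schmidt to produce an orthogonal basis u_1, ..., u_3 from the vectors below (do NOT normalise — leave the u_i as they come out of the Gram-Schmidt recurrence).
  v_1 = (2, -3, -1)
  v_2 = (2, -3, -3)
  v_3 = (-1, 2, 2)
Orthogonal basis:
  u_1 = (2, -3, -1)
  u_2 = (-2/7, 3/7, -13/7)
  u_3 = (3/13, 2/13, 0)

Apply the Gram-Schmidt recurrence
  u_1 = v_1
  u_i = v_i − Σ_{j<i} ((v_i · u_j) / (u_j · u_j)) · u_j.

Step by step this gives:
  u_1 = (2, -3, -1)
  u_2 = (-2/7, 3/7, -13/7)
  u_3 = (3/13, 2/13, 0)

Orthogonality check:
  u_2 · u_1 = 0 (should be 0)
  u_3 · u_1 = 0 (should be 0)
  u_3 · u_2 = 0 (should be 0)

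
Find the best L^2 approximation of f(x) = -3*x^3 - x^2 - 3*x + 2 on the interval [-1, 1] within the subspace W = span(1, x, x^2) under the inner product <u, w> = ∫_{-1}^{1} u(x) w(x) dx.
g(x) = -x^2 - 24*x/5 + 2

The best approximation g ∈ W is the orthogonal projection of f onto W. Writing g = a_0 + a_1 x + a_2 x^2, the coefficients solve the normal equations G · a = b where
  G_{ij} = <φ_i, φ_j> and b_i = <f, φ_i>, with φ_0 = 1, φ_1 = x, φ_2 = x^2.
G =
  [2, 0, 2/3]
  [0, 2/3, 0]
  [2/3, 0, 2/5],
b = (10/3, -16/5, 14/15).
Solving gives a_0 = 2, a_1 = -24/5, a_2 = -1, so
  g(x) = -x^2 - 24*x/5 + 2.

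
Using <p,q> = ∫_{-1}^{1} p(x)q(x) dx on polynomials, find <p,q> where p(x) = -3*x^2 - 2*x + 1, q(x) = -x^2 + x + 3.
<p,q> = -4/5

Expand the product: p(x)·q(x) = 3*x^4 - x^3 - 12*x^2 - 5*x + 3.
∫_{-1}^{1} of each monomial x^k gives [2/(k+1) if k even, 0 if k odd]. Integrating term-by-term (or equivalently evaluating the antiderivative F(x) = 3*x^5/5 - x^4/4 - 4*x^3 - 5*x^2/2 + 3*x at the endpoints):
  F(1) − F(−1) = -63/20 − (-47/20) = -4/5.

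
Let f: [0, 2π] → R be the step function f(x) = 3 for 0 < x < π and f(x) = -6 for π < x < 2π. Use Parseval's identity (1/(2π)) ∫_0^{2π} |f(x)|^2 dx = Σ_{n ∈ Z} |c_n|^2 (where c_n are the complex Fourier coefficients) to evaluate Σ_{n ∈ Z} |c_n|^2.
Σ |c_n|^2 = 45/2

Parseval equates the L^2 energy of f (normalised by 1/(2π)) with the ℓ^2 sum of its Fourier coefficients: (1/(2π)) ∫_0^{2π} |f|^2 = Σ |c_n|^2.
Compute the left side: (1/(2π)) [∫_0^π 3^2 dx + ∫_π^{2π} (-6)^2 dx] = (1/(2π)) · (9π + 36π) = (9 + 36)/2 = 45/2.
So Σ_{n ∈ Z} |c_n|^2 = 45/2.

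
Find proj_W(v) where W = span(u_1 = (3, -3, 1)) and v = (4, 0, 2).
proj_W(v) = (42/19, -42/19, 14/19)

Set up U = [u_1 | ... | u_1] ∈ R^(3×1). The projector onto W = col(U) is P = U (U^T U)^(-1) U^T.
Compute U^T U =
  [19],
and U^T v = (14).
Solve U^T U · c = U^T v for the coefficients: c = (14/19). The projection is proj_W(v) = U c.
Check: (v - proj_W(v)) · u_1 = 0  (should be 0).
Result: proj_W(v) = (42/19, -42/19, 14/19).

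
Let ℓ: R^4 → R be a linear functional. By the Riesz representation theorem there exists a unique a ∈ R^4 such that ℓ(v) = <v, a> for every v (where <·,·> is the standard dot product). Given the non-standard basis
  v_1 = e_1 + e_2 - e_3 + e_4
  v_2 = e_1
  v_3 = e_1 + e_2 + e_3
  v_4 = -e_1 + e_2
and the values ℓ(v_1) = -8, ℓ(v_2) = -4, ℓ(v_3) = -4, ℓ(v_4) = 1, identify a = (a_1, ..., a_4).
a = (-4, -3, 3, 2)

Write a = (a_1, ..., a_4) in the standard basis. For each basis vector v_i, ℓ(v_i) = <v_i, a> is a linear equation in the a_j's. Collect the n equations into a matrix system V a = ℓ, where row i of V is v_i (expressed in the standard basis). Since V is invertible (lower-triangular with 1s on the diagonal, up to permutation), solve by back-substitution:
  V =
[[1, 1, -1, 1],
 [1, 0, 0, 0],
 [1, 1, 1, 0],
 [-1, 1, 0, 0]]
  V a = (-8, -4, -4, 1)
Solving gives a = (-4, -3, 3, 2).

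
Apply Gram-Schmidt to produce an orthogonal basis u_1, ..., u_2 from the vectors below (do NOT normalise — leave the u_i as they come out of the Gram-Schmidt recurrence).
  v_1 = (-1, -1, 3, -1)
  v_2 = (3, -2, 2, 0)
Orthogonal basis:
  u_1 = (-1, -1, 3, -1)
  u_2 = (41/12, -19/12, 3/4, 5/12)

Apply the Gram-Schmidt recurrence
  u_1 = v_1
  u_i = v_i − Σ_{j<i} ((v_i · u_j) / (u_j · u_j)) · u_j.

Step by step this gives:
  u_1 = (-1, -1, 3, -1)
  u_2 = (41/12, -19/12, 3/4, 5/12)

Orthogonality check:
  u_2 · u_1 = 0 (should be 0)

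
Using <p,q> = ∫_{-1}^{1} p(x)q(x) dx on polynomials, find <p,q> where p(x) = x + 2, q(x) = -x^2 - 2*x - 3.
<p,q> = -44/3

Expand the product: p(x)·q(x) = -x^3 - 4*x^2 - 7*x - 6.
∫_{-1}^{1} of each monomial x^k gives [2/(k+1) if k even, 0 if k odd]. Integrating term-by-term (or equivalently evaluating the antiderivative F(x) = -x^4/4 - 4*x^3/3 - 7*x^2/2 - 6*x at the endpoints):
  F(1) − F(−1) = -133/12 − (43/12) = -44/3.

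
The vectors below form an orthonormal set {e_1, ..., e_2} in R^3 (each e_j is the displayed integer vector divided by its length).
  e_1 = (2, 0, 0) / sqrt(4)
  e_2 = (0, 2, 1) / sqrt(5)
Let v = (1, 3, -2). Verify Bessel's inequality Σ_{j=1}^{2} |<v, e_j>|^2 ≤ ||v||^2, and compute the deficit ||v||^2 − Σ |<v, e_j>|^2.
Σ |<v, e_j>|^2 = 21/5; ||v||^2 = 14; deficit = 49/5

Write each e_j = u_j / sqrt(<u_j, u_j>) where u_j is the displayed integer vector. Then <v, e_j> = <v, u_j> / sqrt(<u_j, u_j>), so |<v, e_j>|^2 = <v, u_j>^2 / <u_j, u_j>.
Coefficients: <v, e_1> = 2/sqrt(4), <v, e_2> = 4/sqrt(5).
Square and sum: Σ |<v, e_j>|^2 = 21/5.
Compute ||v||^2 = v·v = 14.
Deficit = 14 − 21/5 = 49/5 ≥ 0, confirming Bessel's inequality. (The deficit equals ||v − Σ <v,e_j> e_j||^2, the squared distance from v to span{e_j}.)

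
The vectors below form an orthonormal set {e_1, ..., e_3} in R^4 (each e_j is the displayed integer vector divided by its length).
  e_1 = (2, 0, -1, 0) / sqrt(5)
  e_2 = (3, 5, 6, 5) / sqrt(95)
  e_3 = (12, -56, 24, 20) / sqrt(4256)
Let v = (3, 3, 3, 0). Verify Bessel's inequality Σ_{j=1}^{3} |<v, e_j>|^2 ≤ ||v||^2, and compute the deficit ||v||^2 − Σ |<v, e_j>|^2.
Σ |<v, e_j>|^2 = 297/14; ||v||^2 = 27; deficit = 81/14

Write each e_j = u_j / sqrt(<u_j, u_j>) where u_j is the displayed integer vector. Then <v, e_j> = <v, u_j> / sqrt(<u_j, u_j>), so |<v, e_j>|^2 = <v, u_j>^2 / <u_j, u_j>.
Coefficients: <v, e_1> = 3/sqrt(5), <v, e_2> = 42/sqrt(95), <v, e_3> = -60/sqrt(4256).
Square and sum: Σ |<v, e_j>|^2 = 297/14.
Compute ||v||^2 = v·v = 27.
Deficit = 27 − 297/14 = 81/14 ≥ 0, confirming Bessel's inequality. (The deficit equals ||v − Σ <v,e_j> e_j||^2, the squared distance from v to span{e_j}.)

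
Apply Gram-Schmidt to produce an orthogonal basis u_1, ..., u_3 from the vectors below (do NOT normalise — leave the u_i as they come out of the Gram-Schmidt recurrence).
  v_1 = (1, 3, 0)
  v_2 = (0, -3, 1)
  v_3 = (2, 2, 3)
Orthogonal basis:
  u_1 = (1, 3, 0)
  u_2 = (9/10, -3/10, 1)
  u_3 = (-15/19, 5/19, 15/19)

Apply the Gram-Schmidt recurrence
  u_1 = v_1
  u_i = v_i − Σ_{j<i} ((v_i · u_j) / (u_j · u_j)) · u_j.

Step by step this gives:
  u_1 = (1, 3, 0)
  u_2 = (9/10, -3/10, 1)
  u_3 = (-15/19, 5/19, 15/19)

Orthogonality check:
  u_2 · u_1 = 0 (should be 0)
  u_3 · u_1 = 0 (should be 0)
  u_3 · u_2 = 0 (should be 0)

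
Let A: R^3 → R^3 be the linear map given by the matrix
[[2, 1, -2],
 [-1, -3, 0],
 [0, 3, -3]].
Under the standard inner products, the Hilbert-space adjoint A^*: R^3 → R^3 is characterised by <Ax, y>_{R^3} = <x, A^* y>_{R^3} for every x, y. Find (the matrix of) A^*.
A^* = A^T =
[[2, -1, 0],
 [1, -3, 3],
 [-2, 0, -3]]

For real matrices with standard dot products, the defining identity <Ax, y> = <x, A^* y> gives (Ax)^T y = x^T (A^*) y, i.e. x^T A^T y = x^T (A^*) y. Since this holds for all x, y, we must have A^* = A^T. Therefore
A^* =
[[2, -1, 0],
 [1, -3, 3],
 [-2, 0, -3]].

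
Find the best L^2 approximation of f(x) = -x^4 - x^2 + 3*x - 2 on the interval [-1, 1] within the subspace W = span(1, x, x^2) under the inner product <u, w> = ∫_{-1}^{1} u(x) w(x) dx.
g(x) = -13*x^2/7 + 3*x - 67/35

The best approximation g ∈ W is the orthogonal projection of f onto W. Writing g = a_0 + a_1 x + a_2 x^2, the coefficients solve the normal equations G · a = b where
  G_{ij} = <φ_i, φ_j> and b_i = <f, φ_i>, with φ_0 = 1, φ_1 = x, φ_2 = x^2.
G =
  [2, 0, 2/3]
  [0, 2/3, 0]
  [2/3, 0, 2/5],
b = (-76/15, 2, -212/105).
Solving gives a_0 = -67/35, a_1 = 3, a_2 = -13/7, so
  g(x) = -13*x^2/7 + 3*x - 67/35.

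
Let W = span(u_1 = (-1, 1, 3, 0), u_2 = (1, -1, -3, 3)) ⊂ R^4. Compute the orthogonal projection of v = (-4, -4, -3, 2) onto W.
proj_W(v) = (9/11, -9/11, -27/11, 2)

Set up U = [u_1 | ... | u_2] ∈ R^(4×2). The projector onto W = col(U) is P = U (U^T U)^(-1) U^T.
Compute U^T U =
  [11, -11]
  [-11, 20],
and U^T v = (-9, 15).
Solve U^T U · c = U^T v for the coefficients: c = (-5/33, 2/3). The projection is proj_W(v) = U c.
Check: (v - proj_W(v)) · u_1 = 0  (should be 0).
Check: (v - proj_W(v)) · u_2 = 0  (should be 0).
Result: proj_W(v) = (9/11, -9/11, -27/11, 2).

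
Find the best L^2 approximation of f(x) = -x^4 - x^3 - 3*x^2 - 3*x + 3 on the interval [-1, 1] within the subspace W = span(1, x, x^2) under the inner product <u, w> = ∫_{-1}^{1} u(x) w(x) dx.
g(x) = -27*x^2/7 - 18*x/5 + 108/35

The best approximation g ∈ W is the orthogonal projection of f onto W. Writing g = a_0 + a_1 x + a_2 x^2, the coefficients solve the normal equations G · a = b where
  G_{ij} = <φ_i, φ_j> and b_i = <f, φ_i>, with φ_0 = 1, φ_1 = x, φ_2 = x^2.
G =
  [2, 0, 2/3]
  [0, 2/3, 0]
  [2/3, 0, 2/5],
b = (18/5, -12/5, 18/35).
Solving gives a_0 = 108/35, a_1 = -18/5, a_2 = -27/7, so
  g(x) = -27*x^2/7 - 18*x/5 + 108/35.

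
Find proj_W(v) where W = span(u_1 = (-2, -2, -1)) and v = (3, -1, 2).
proj_W(v) = (4/3, 4/3, 2/3)

Set up U = [u_1 | ... | u_1] ∈ R^(3×1). The projector onto W = col(U) is P = U (U^T U)^(-1) U^T.
Compute U^T U =
  [9],
and U^T v = (-6).
Solve U^T U · c = U^T v for the coefficients: c = (-2/3). The projection is proj_W(v) = U c.
Check: (v - proj_W(v)) · u_1 = 0  (should be 0).
Result: proj_W(v) = (4/3, 4/3, 2/3).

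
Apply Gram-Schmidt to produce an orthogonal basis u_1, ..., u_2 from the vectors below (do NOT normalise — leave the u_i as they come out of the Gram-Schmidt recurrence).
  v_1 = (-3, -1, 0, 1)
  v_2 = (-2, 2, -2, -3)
Orthogonal basis:
  u_1 = (-3, -1, 0, 1)
  u_2 = (-19/11, 23/11, -2, -34/11)

Apply the Gram-Schmidt recurrence
  u_1 = v_1
  u_i = v_i − Σ_{j<i} ((v_i · u_j) / (u_j · u_j)) · u_j.

Step by step this gives:
  u_1 = (-3, -1, 0, 1)
  u_2 = (-19/11, 23/11, -2, -34/11)

Orthogonality check:
  u_2 · u_1 = 0 (should be 0)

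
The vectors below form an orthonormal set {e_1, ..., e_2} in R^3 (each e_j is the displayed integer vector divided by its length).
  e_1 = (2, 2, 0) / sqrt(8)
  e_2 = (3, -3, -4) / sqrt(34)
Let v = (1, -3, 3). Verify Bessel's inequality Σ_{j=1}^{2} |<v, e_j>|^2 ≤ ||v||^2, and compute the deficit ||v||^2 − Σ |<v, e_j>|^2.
Σ |<v, e_j>|^2 = 2; ||v||^2 = 19; deficit = 17

Write each e_j = u_j / sqrt(<u_j, u_j>) where u_j is the displayed integer vector. Then <v, e_j> = <v, u_j> / sqrt(<u_j, u_j>), so |<v, e_j>|^2 = <v, u_j>^2 / <u_j, u_j>.
Coefficients: <v, e_1> = -4/sqrt(8), <v, e_2> = 0/sqrt(34).
Square and sum: Σ |<v, e_j>|^2 = 2.
Compute ||v||^2 = v·v = 19.
Deficit = 19 − 2 = 17 ≥ 0, confirming Bessel's inequality. (The deficit equals ||v − Σ <v,e_j> e_j||^2, the squared distance from v to span{e_j}.)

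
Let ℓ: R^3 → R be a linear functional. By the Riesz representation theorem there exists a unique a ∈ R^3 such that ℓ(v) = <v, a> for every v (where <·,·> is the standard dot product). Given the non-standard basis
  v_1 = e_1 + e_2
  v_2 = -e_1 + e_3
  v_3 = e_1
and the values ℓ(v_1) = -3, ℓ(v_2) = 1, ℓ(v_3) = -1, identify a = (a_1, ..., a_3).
a = (-1, -2, 0)

Write a = (a_1, ..., a_3) in the standard basis. For each basis vector v_i, ℓ(v_i) = <v_i, a> is a linear equation in the a_j's. Collect the n equations into a matrix system V a = ℓ, where row i of V is v_i (expressed in the standard basis). Since V is invertible (lower-triangular with 1s on the diagonal, up to permutation), solve by back-substitution:
  V =
[[1, 1, 0],
 [-1, 0, 1],
 [1, 0, 0]]
  V a = (-3, 1, -1)
Solving gives a = (-1, -2, 0).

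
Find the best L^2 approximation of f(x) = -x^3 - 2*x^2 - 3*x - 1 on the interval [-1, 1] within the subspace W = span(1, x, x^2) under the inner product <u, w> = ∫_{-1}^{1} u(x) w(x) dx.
g(x) = -2*x^2 - 18*x/5 - 1

The best approximation g ∈ W is the orthogonal projection of f onto W. Writing g = a_0 + a_1 x + a_2 x^2, the coefficients solve the normal equations G · a = b where
  G_{ij} = <φ_i, φ_j> and b_i = <f, φ_i>, with φ_0 = 1, φ_1 = x, φ_2 = x^2.
G =
  [2, 0, 2/3]
  [0, 2/3, 0]
  [2/3, 0, 2/5],
b = (-10/3, -12/5, -22/15).
Solving gives a_0 = -1, a_1 = -18/5, a_2 = -2, so
  g(x) = -2*x^2 - 18*x/5 - 1.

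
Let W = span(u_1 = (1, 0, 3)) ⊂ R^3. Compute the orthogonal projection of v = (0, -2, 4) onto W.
proj_W(v) = (6/5, 0, 18/5)

Set up U = [u_1 | ... | u_1] ∈ R^(3×1). The projector onto W = col(U) is P = U (U^T U)^(-1) U^T.
Compute U^T U =
  [10],
and U^T v = (12).
Solve U^T U · c = U^T v for the coefficients: c = (6/5). The projection is proj_W(v) = U c.
Check: (v - proj_W(v)) · u_1 = 0  (should be 0).
Result: proj_W(v) = (6/5, 0, 18/5).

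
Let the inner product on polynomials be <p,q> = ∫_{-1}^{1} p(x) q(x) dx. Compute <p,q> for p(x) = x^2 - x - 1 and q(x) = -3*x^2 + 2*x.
<p,q> = -8/15

Expand the product: p(x)·q(x) = -3*x^4 + 5*x^3 + x^2 - 2*x.
∫_{-1}^{1} of each monomial x^k gives [2/(k+1) if k even, 0 if k odd]. Integrating term-by-term (or equivalently evaluating the antiderivative F(x) = -3*x^5/5 + 5*x^4/4 + x^3/3 - x^2 at the endpoints):
  F(1) − F(−1) = -1/60 − (31/60) = -8/15.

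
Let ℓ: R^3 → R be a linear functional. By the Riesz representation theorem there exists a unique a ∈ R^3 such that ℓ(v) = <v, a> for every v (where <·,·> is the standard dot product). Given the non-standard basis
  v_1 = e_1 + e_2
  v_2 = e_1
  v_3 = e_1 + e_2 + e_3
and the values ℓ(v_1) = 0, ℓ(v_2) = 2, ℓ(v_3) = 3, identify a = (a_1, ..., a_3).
a = (2, -2, 3)

Write a = (a_1, ..., a_3) in the standard basis. For each basis vector v_i, ℓ(v_i) = <v_i, a> is a linear equation in the a_j's. Collect the n equations into a matrix system V a = ℓ, where row i of V is v_i (expressed in the standard basis). Since V is invertible (lower-triangular with 1s on the diagonal, up to permutation), solve by back-substitution:
  V =
[[1, 1, 0],
 [1, 0, 0],
 [1, 1, 1]]
  V a = (0, 2, 3)
Solving gives a = (2, -2, 3).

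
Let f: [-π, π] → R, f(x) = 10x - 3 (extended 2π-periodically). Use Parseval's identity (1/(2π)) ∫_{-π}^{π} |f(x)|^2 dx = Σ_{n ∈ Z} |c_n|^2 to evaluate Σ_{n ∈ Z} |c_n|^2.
Σ |c_n|^2 = 100π^2/3 + 9

Expand and integrate term by term over [-π, π]:
  ∫ (10x)^2 dx = 100·(2π^3/3); ∫ 2·10·(-3)·x dx = 0 (odd integrand); ∫ (-3)^2 dx = 9·2π.
So (1/(2π)) ∫_{-π}^{π} (10x - 3)^2 dx = 100π^2/3 + 9 = 100π^2/3 + 9.
Parseval ⇒ Σ |c_n|^2 = 100π^2/3 + 9.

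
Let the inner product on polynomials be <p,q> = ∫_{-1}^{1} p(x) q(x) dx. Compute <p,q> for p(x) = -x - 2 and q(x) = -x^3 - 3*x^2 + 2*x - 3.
<p,q> = 226/15

Expand the product: p(x)·q(x) = x^4 + 5*x^3 + 4*x^2 - x + 6.
∫_{-1}^{1} of each monomial x^k gives [2/(k+1) if k even, 0 if k odd]. Integrating term-by-term (or equivalently evaluating the antiderivative F(x) = x^5/5 + 5*x^4/4 + 4*x^3/3 - x^2/2 + 6*x at the endpoints):
  F(1) − F(−1) = 497/60 − (-407/60) = 226/15.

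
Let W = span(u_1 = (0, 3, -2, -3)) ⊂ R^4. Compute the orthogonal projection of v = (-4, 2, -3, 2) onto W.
proj_W(v) = (0, 9/11, -6/11, -9/11)

Set up U = [u_1 | ... | u_1] ∈ R^(4×1). The projector onto W = col(U) is P = U (U^T U)^(-1) U^T.
Compute U^T U =
  [22],
and U^T v = (6).
Solve U^T U · c = U^T v for the coefficients: c = (3/11). The projection is proj_W(v) = U c.
Check: (v - proj_W(v)) · u_1 = 0  (should be 0).
Result: proj_W(v) = (0, 9/11, -6/11, -9/11).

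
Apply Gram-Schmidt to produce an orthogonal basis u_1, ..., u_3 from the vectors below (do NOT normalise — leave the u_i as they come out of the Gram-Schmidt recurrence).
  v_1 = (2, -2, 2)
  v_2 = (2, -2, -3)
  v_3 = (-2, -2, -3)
Orthogonal basis:
  u_1 = (2, -2, 2)
  u_2 = (5/3, -5/3, -10/3)
  u_3 = (-2, -2, 0)

Apply the Gram-Schmidt recurrence
  u_1 = v_1
  u_i = v_i − Σ_{j<i} ((v_i · u_j) / (u_j · u_j)) · u_j.

Step by step this gives:
  u_1 = (2, -2, 2)
  u_2 = (5/3, -5/3, -10/3)
  u_3 = (-2, -2, 0)

Orthogonality check:
  u_2 · u_1 = 0 (should be 0)
  u_3 · u_1 = 0 (should be 0)
  u_3 · u_2 = 0 (should be 0)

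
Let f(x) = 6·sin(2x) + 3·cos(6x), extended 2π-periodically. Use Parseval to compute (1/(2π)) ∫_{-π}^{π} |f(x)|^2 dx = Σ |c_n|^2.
Σ |c_n|^2 = 45/2

Expand |f|^2 and use orthogonality of {sin(nx), cos(mx)} on [-π, π]:
  ∫_{-π}^{π} sin(nx)^2 dx = π, ∫ cos(mx)^2 dx = π, and cross terms integrate to 0.
So ∫_{-π}^{π} f(x)^2 dx = 6^2 · π + 3^2 · π = (36 + 9)π.
Divide by 2π: (36 + 9)/2 = 45/2.
By Parseval, this equals Σ |c_n|^2.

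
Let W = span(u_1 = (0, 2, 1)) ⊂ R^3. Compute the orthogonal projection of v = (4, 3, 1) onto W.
proj_W(v) = (0, 14/5, 7/5)

Set up U = [u_1 | ... | u_1] ∈ R^(3×1). The projector onto W = col(U) is P = U (U^T U)^(-1) U^T.
Compute U^T U =
  [5],
and U^T v = (7).
Solve U^T U · c = U^T v for the coefficients: c = (7/5). The projection is proj_W(v) = U c.
Check: (v - proj_W(v)) · u_1 = 0  (should be 0).
Result: proj_W(v) = (0, 14/5, 7/5).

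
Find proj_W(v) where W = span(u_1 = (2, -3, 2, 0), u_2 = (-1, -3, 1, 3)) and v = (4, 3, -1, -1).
proj_W(v) = (64/37, 507/259, -76/259, -786/259)

Set up U = [u_1 | ... | u_2] ∈ R^(4×2). The projector onto W = col(U) is P = U (U^T U)^(-1) U^T.
Compute U^T U =
  [17, 9]
  [9, 20],
and U^T v = (-3, -17).
Solve U^T U · c = U^T v for the coefficients: c = (93/259, -262/259). The projection is proj_W(v) = U c.
Check: (v - proj_W(v)) · u_1 = 0  (should be 0).
Check: (v - proj_W(v)) · u_2 = 0  (should be 0).
Result: proj_W(v) = (64/37, 507/259, -76/259, -786/259).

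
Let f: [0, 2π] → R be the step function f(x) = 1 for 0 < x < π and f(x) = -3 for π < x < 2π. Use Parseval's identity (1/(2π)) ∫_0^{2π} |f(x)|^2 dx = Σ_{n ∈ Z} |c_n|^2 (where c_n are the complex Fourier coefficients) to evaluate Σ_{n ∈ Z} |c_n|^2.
Σ |c_n|^2 = 5

Parseval equates the L^2 energy of f (normalised by 1/(2π)) with the ℓ^2 sum of its Fourier coefficients: (1/(2π)) ∫_0^{2π} |f|^2 = Σ |c_n|^2.
Compute the left side: (1/(2π)) [∫_0^π 1^2 dx + ∫_π^{2π} (-3)^2 dx] = (1/(2π)) · (1π + 9π) = (1 + 9)/2 = 5.
So Σ_{n ∈ Z} |c_n|^2 = 5.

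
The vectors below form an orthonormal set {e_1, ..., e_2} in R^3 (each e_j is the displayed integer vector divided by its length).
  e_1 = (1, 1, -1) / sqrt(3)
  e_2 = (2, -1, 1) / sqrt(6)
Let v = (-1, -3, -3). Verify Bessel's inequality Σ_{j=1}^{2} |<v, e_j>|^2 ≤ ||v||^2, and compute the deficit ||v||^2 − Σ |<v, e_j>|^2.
Σ |<v, e_j>|^2 = 1; ||v||^2 = 19; deficit = 18

Write each e_j = u_j / sqrt(<u_j, u_j>) where u_j is the displayed integer vector. Then <v, e_j> = <v, u_j> / sqrt(<u_j, u_j>), so |<v, e_j>|^2 = <v, u_j>^2 / <u_j, u_j>.
Coefficients: <v, e_1> = -1/sqrt(3), <v, e_2> = -2/sqrt(6).
Square and sum: Σ |<v, e_j>|^2 = 1.
Compute ||v||^2 = v·v = 19.
Deficit = 19 − 1 = 18 ≥ 0, confirming Bessel's inequality. (The deficit equals ||v − Σ <v,e_j> e_j||^2, the squared distance from v to span{e_j}.)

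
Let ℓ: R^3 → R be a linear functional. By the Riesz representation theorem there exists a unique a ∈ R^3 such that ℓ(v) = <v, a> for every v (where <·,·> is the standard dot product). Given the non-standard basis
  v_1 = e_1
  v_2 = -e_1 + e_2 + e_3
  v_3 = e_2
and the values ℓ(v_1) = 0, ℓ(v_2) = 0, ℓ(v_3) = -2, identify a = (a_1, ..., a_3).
a = (0, -2, 2)

Write a = (a_1, ..., a_3) in the standard basis. For each basis vector v_i, ℓ(v_i) = <v_i, a> is a linear equation in the a_j's. Collect the n equations into a matrix system V a = ℓ, where row i of V is v_i (expressed in the standard basis). Since V is invertible (lower-triangular with 1s on the diagonal, up to permutation), solve by back-substitution:
  V =
[[1, 0, 0],
 [-1, 1, 1],
 [0, 1, 0]]
  V a = (0, 0, -2)
Solving gives a = (0, -2, 2).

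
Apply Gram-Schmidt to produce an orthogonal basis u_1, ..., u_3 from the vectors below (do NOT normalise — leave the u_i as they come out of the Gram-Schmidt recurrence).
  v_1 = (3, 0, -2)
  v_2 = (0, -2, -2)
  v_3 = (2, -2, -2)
Orthogonal basis:
  u_1 = (3, 0, -2)
  u_2 = (-12/13, -2, -18/13)
  u_3 = (4/11, -6/11, 6/11)

Apply the Gram-Schmidt recurrence
  u_1 = v_1
  u_i = v_i − Σ_{j<i} ((v_i · u_j) / (u_j · u_j)) · u_j.

Step by step this gives:
  u_1 = (3, 0, -2)
  u_2 = (-12/13, -2, -18/13)
  u_3 = (4/11, -6/11, 6/11)

Orthogonality check:
  u_2 · u_1 = 0 (should be 0)
  u_3 · u_1 = 0 (should be 0)
  u_3 · u_2 = 0 (should be 0)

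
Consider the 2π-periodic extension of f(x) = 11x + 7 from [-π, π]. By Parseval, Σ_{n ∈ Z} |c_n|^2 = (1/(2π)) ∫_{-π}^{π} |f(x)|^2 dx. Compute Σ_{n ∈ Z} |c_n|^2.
Σ |c_n|^2 = 121π^2/3 + 49

Expand and integrate term by term over [-π, π]:
  ∫ (11x)^2 dx = 121·(2π^3/3); ∫ 2·11·(7)·x dx = 0 (odd integrand); ∫ 7^2 dx = 49·2π.
So (1/(2π)) ∫_{-π}^{π} (11x + 7)^2 dx = 121π^2/3 + 49 = 121π^2/3 + 49.
Parseval ⇒ Σ |c_n|^2 = 121π^2/3 + 49.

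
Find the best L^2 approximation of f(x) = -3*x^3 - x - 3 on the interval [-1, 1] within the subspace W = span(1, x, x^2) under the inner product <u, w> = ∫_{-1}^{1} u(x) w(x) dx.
g(x) = -14*x/5 - 3

The best approximation g ∈ W is the orthogonal projection of f onto W. Writing g = a_0 + a_1 x + a_2 x^2, the coefficients solve the normal equations G · a = b where
  G_{ij} = <φ_i, φ_j> and b_i = <f, φ_i>, with φ_0 = 1, φ_1 = x, φ_2 = x^2.
G =
  [2, 0, 2/3]
  [0, 2/3, 0]
  [2/3, 0, 2/5],
b = (-6, -28/15, -2).
Solving gives a_0 = -3, a_1 = -14/5, a_2 = 0, so
  g(x) = -14*x/5 - 3.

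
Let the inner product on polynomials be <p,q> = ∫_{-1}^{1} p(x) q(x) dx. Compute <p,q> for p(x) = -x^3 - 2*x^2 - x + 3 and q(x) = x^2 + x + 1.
<p,q> = 24/5

Expand the product: p(x)·q(x) = -x^5 - 3*x^4 - 4*x^3 + 2*x + 3.
∫_{-1}^{1} of each monomial x^k gives [2/(k+1) if k even, 0 if k odd]. Integrating term-by-term (or equivalently evaluating the antiderivative F(x) = -x^6/6 - 3*x^5/5 - x^4 + x^2 + 3*x at the endpoints):
  F(1) − F(−1) = 67/30 − (-77/30) = 24/5.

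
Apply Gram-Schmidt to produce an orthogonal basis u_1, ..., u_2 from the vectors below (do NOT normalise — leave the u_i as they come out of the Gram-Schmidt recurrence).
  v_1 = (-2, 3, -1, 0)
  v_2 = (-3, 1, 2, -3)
Orthogonal basis:
  u_1 = (-2, 3, -1, 0)
  u_2 = (-2, -1/2, 5/2, -3)

Apply the Gram-Schmidt recurrence
  u_1 = v_1
  u_i = v_i − Σ_{j<i} ((v_i · u_j) / (u_j · u_j)) · u_j.

Step by step this gives:
  u_1 = (-2, 3, -1, 0)
  u_2 = (-2, -1/2, 5/2, -3)

Orthogonality check:
  u_2 · u_1 = 0 (should be 0)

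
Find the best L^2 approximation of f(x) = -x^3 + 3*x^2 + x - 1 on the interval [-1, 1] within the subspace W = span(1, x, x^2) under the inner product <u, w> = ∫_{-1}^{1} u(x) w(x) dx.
g(x) = 3*x^2 + 2*x/5 - 1

The best approximation g ∈ W is the orthogonal projection of f onto W. Writing g = a_0 + a_1 x + a_2 x^2, the coefficients solve the normal equations G · a = b where
  G_{ij} = <φ_i, φ_j> and b_i = <f, φ_i>, with φ_0 = 1, φ_1 = x, φ_2 = x^2.
G =
  [2, 0, 2/3]
  [0, 2/3, 0]
  [2/3, 0, 2/5],
b = (0, 4/15, 8/15).
Solving gives a_0 = -1, a_1 = 2/5, a_2 = 3, so
  g(x) = 3*x^2 + 2*x/5 - 1.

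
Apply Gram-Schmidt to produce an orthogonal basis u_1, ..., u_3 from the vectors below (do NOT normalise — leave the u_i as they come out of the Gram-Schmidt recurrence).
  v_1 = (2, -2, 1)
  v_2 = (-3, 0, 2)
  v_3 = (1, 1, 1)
Orthogonal basis:
  u_1 = (2, -2, 1)
  u_2 = (-19/9, -8/9, 22/9)
  u_3 = (68/101, 119/101, 102/101)

Apply the Gram-Schmidt recurrence
  u_1 = v_1
  u_i = v_i − Σ_{j<i} ((v_i · u_j) / (u_j · u_j)) · u_j.

Step by step this gives:
  u_1 = (2, -2, 1)
  u_2 = (-19/9, -8/9, 22/9)
  u_3 = (68/101, 119/101, 102/101)

Orthogonality check:
  u_2 · u_1 = 0 (should be 0)
  u_3 · u_1 = 0 (should be 0)
  u_3 · u_2 = 0 (should be 0)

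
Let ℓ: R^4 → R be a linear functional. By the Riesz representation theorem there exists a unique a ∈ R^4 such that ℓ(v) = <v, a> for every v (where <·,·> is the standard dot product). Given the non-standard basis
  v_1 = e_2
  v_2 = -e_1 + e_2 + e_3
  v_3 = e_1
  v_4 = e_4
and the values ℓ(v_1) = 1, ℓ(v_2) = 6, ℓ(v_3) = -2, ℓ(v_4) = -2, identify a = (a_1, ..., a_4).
a = (-2, 1, 3, -2)

Write a = (a_1, ..., a_4) in the standard basis. For each basis vector v_i, ℓ(v_i) = <v_i, a> is a linear equation in the a_j's. Collect the n equations into a matrix system V a = ℓ, where row i of V is v_i (expressed in the standard basis). Since V is invertible (lower-triangular with 1s on the diagonal, up to permutation), solve by back-substitution:
  V =
[[0, 1, 0, 0],
 [-1, 1, 1, 0],
 [1, 0, 0, 0],
 [0, 0, 0, 1]]
  V a = (1, 6, -2, -2)
Solving gives a = (-2, 1, 3, -2).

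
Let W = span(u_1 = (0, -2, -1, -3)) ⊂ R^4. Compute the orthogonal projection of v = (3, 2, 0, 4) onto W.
proj_W(v) = (0, 16/7, 8/7, 24/7)

Set up U = [u_1 | ... | u_1] ∈ R^(4×1). The projector onto W = col(U) is P = U (U^T U)^(-1) U^T.
Compute U^T U =
  [14],
and U^T v = (-16).
Solve U^T U · c = U^T v for the coefficients: c = (-8/7). The projection is proj_W(v) = U c.
Check: (v - proj_W(v)) · u_1 = 0  (should be 0).
Result: proj_W(v) = (0, 16/7, 8/7, 24/7).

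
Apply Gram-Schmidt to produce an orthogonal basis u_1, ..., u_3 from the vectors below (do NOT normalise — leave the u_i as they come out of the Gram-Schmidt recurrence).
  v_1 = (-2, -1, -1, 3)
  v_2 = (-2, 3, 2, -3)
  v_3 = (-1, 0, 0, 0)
Orthogonal basis:
  u_1 = (-2, -1, -1, 3)
  u_2 = (-10/3, 7/3, 4/3, -1)
  u_3 = (-23/145, -39/145, -14/145, -33/145)

Apply the Gram-Schmidt recurrence
  u_1 = v_1
  u_i = v_i − Σ_{j<i} ((v_i · u_j) / (u_j · u_j)) · u_j.

Step by step this gives:
  u_1 = (-2, -1, -1, 3)
  u_2 = (-10/3, 7/3, 4/3, -1)
  u_3 = (-23/145, -39/145, -14/145, -33/145)

Orthogonality check:
  u_2 · u_1 = 0 (should be 0)
  u_3 · u_1 = 0 (should be 0)
  u_3 · u_2 = 0 (should be 0)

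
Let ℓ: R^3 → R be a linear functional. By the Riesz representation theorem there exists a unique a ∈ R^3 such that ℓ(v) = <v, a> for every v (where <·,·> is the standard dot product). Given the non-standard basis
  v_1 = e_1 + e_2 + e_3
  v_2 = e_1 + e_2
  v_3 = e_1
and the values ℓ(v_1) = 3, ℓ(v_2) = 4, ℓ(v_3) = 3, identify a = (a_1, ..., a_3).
a = (3, 1, -1)

Write a = (a_1, ..., a_3) in the standard basis. For each basis vector v_i, ℓ(v_i) = <v_i, a> is a linear equation in the a_j's. Collect the n equations into a matrix system V a = ℓ, where row i of V is v_i (expressed in the standard basis). Since V is invertible (lower-triangular with 1s on the diagonal, up to permutation), solve by back-substitution:
  V =
[[1, 1, 1],
 [1, 1, 0],
 [1, 0, 0]]
  V a = (3, 4, 3)
Solving gives a = (3, 1, -1).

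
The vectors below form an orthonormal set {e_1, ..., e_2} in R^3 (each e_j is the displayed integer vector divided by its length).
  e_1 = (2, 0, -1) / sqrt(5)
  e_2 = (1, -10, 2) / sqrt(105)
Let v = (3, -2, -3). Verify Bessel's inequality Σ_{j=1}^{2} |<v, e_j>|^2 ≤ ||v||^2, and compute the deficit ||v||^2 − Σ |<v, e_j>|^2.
Σ |<v, e_j>|^2 = 398/21; ||v||^2 = 22; deficit = 64/21

Write each e_j = u_j / sqrt(<u_j, u_j>) where u_j is the displayed integer vector. Then <v, e_j> = <v, u_j> / sqrt(<u_j, u_j>), so |<v, e_j>|^2 = <v, u_j>^2 / <u_j, u_j>.
Coefficients: <v, e_1> = 9/sqrt(5), <v, e_2> = 17/sqrt(105).
Square and sum: Σ |<v, e_j>|^2 = 398/21.
Compute ||v||^2 = v·v = 22.
Deficit = 22 − 398/21 = 64/21 ≥ 0, confirming Bessel's inequality. (The deficit equals ||v − Σ <v,e_j> e_j||^2, the squared distance from v to span{e_j}.)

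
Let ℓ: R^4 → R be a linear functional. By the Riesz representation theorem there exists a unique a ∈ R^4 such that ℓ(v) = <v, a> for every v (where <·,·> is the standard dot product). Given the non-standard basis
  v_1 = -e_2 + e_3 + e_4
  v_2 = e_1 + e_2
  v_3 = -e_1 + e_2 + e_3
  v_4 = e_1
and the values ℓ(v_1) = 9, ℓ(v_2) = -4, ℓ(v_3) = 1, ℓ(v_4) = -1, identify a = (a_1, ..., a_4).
a = (-1, -3, 3, 3)

Write a = (a_1, ..., a_4) in the standard basis. For each basis vector v_i, ℓ(v_i) = <v_i, a> is a linear equation in the a_j's. Collect the n equations into a matrix system V a = ℓ, where row i of V is v_i (expressed in the standard basis). Since V is invertible (lower-triangular with 1s on the diagonal, up to permutation), solve by back-substitution:
  V =
[[0, -1, 1, 1],
 [1, 1, 0, 0],
 [-1, 1, 1, 0],
 [1, 0, 0, 0]]
  V a = (9, -4, 1, -1)
Solving gives a = (-1, -3, 3, 3).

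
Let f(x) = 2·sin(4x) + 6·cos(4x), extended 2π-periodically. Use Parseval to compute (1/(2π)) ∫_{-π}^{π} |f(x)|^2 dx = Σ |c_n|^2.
Σ |c_n|^2 = 20

Expand |f|^2 and use orthogonality of {sin(nx), cos(mx)} on [-π, π]:
  ∫_{-π}^{π} sin(nx)^2 dx = π, ∫ cos(mx)^2 dx = π, and cross terms integrate to 0.
So ∫_{-π}^{π} f(x)^2 dx = 2^2 · π + 6^2 · π = (4 + 36)π.
Divide by 2π: (4 + 36)/2 = 20.
By Parseval, this equals Σ |c_n|^2.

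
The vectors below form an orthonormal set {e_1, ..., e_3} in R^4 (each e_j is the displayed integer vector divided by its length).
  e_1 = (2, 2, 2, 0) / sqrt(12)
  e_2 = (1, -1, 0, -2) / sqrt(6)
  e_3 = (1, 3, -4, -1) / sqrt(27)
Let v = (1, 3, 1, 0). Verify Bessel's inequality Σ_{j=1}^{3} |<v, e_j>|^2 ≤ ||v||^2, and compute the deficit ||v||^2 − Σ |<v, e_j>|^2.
Σ |<v, e_j>|^2 = 31/3; ||v||^2 = 11; deficit = 2/3

Write each e_j = u_j / sqrt(<u_j, u_j>) where u_j is the displayed integer vector. Then <v, e_j> = <v, u_j> / sqrt(<u_j, u_j>), so |<v, e_j>|^2 = <v, u_j>^2 / <u_j, u_j>.
Coefficients: <v, e_1> = 10/sqrt(12), <v, e_2> = -2/sqrt(6), <v, e_3> = 6/sqrt(27).
Square and sum: Σ |<v, e_j>|^2 = 31/3.
Compute ||v||^2 = v·v = 11.
Deficit = 11 − 31/3 = 2/3 ≥ 0, confirming Bessel's inequality. (The deficit equals ||v − Σ <v,e_j> e_j||^2, the squared distance from v to span{e_j}.)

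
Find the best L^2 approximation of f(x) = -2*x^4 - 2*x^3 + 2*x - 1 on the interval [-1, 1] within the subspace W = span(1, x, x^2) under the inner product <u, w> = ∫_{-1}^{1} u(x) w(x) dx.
g(x) = -12*x^2/7 + 4*x/5 - 29/35

The best approximation g ∈ W is the orthogonal projection of f onto W. Writing g = a_0 + a_1 x + a_2 x^2, the coefficients solve the normal equations G · a = b where
  G_{ij} = <φ_i, φ_j> and b_i = <f, φ_i>, with φ_0 = 1, φ_1 = x, φ_2 = x^2.
G =
  [2, 0, 2/3]
  [0, 2/3, 0]
  [2/3, 0, 2/5],
b = (-14/5, 8/15, -26/21).
Solving gives a_0 = -29/35, a_1 = 4/5, a_2 = -12/7, so
  g(x) = -12*x^2/7 + 4*x/5 - 29/35.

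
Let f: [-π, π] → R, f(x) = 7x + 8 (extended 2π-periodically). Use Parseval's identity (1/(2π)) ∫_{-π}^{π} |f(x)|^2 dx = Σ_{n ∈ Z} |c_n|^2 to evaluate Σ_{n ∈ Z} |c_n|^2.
Σ |c_n|^2 = 49π^2/3 + 64

Expand and integrate term by term over [-π, π]:
  ∫ (7x)^2 dx = 49·(2π^3/3); ∫ 2·7·(8)·x dx = 0 (odd integrand); ∫ 8^2 dx = 64·2π.
So (1/(2π)) ∫_{-π}^{π} (7x + 8)^2 dx = 49π^2/3 + 64 = 49π^2/3 + 64.
Parseval ⇒ Σ |c_n|^2 = 49π^2/3 + 64.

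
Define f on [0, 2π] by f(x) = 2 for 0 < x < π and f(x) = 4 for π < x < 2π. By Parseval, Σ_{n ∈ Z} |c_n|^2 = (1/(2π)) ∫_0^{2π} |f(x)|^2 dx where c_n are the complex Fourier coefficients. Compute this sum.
Σ |c_n|^2 = 10

Parseval equates the L^2 energy of f (normalised by 1/(2π)) with the ℓ^2 sum of its Fourier coefficients: (1/(2π)) ∫_0^{2π} |f|^2 = Σ |c_n|^2.
Compute the left side: (1/(2π)) [∫_0^π 2^2 dx + ∫_π^{2π} 4^2 dx] = (1/(2π)) · (4π + 16π) = (4 + 16)/2 = 10.
So Σ_{n ∈ Z} |c_n|^2 = 10.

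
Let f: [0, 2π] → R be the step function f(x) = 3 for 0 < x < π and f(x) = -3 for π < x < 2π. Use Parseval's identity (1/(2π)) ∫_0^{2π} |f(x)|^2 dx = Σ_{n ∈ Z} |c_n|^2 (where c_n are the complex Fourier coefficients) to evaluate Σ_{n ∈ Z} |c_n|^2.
Σ |c_n|^2 = 9

Parseval equates the L^2 energy of f (normalised by 1/(2π)) with the ℓ^2 sum of its Fourier coefficients: (1/(2π)) ∫_0^{2π} |f|^2 = Σ |c_n|^2.
Compute the left side: (1/(2π)) [∫_0^π 3^2 dx + ∫_π^{2π} (-3)^2 dx] = (1/(2π)) · (9π + 9π) = (9 + 9)/2 = 9.
So Σ_{n ∈ Z} |c_n|^2 = 9.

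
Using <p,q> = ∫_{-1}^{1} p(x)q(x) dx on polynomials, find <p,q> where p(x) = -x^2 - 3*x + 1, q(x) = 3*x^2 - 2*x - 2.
<p,q> = 32/15

Expand the product: p(x)·q(x) = -3*x^4 - 7*x^3 + 11*x^2 + 4*x - 2.
∫_{-1}^{1} of each monomial x^k gives [2/(k+1) if k even, 0 if k odd]. Integrating term-by-term (or equivalently evaluating the antiderivative F(x) = -3*x^5/5 - 7*x^4/4 + 11*x^3/3 + 2*x^2 - 2*x at the endpoints):
  F(1) − F(−1) = 79/60 − (-49/60) = 32/15.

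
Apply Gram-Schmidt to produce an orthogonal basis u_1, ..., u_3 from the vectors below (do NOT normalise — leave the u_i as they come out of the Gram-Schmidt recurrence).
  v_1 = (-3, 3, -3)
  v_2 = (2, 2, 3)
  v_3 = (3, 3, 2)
Orthogonal basis:
  u_1 = (-3, 3, -3)
  u_2 = (1, 3, 2)
  u_3 = (25/21, 5/21, -20/21)

Apply the Gram-Schmidt recurrence
  u_1 = v_1
  u_i = v_i − Σ_{j<i} ((v_i · u_j) / (u_j · u_j)) · u_j.

Step by step this gives:
  u_1 = (-3, 3, -3)
  u_2 = (1, 3, 2)
  u_3 = (25/21, 5/21, -20/21)

Orthogonality check:
  u_2 · u_1 = 0 (should be 0)
  u_3 · u_1 = 0 (should be 0)
  u_3 · u_2 = 0 (should be 0)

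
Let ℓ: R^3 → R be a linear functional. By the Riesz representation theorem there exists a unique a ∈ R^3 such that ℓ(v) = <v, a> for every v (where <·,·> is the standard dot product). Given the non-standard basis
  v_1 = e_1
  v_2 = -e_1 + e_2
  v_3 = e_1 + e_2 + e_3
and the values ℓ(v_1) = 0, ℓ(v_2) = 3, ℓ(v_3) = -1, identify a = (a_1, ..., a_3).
a = (0, 3, -4)

Write a = (a_1, ..., a_3) in the standard basis. For each basis vector v_i, ℓ(v_i) = <v_i, a> is a linear equation in the a_j's. Collect the n equations into a matrix system V a = ℓ, where row i of V is v_i (expressed in the standard basis). Since V is invertible (lower-triangular with 1s on the diagonal, up to permutation), solve by back-substitution:
  V =
[[1, 0, 0],
 [-1, 1, 0],
 [1, 1, 1]]
  V a = (0, 3, -1)
Solving gives a = (0, 3, -4).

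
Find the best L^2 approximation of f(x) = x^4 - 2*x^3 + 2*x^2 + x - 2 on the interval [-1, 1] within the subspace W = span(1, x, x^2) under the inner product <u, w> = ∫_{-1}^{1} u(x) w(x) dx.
g(x) = 20*x^2/7 - x/5 - 73/35

The best approximation g ∈ W is the orthogonal projection of f onto W. Writing g = a_0 + a_1 x + a_2 x^2, the coefficients solve the normal equations G · a = b where
  G_{ij} = <φ_i, φ_j> and b_i = <f, φ_i>, with φ_0 = 1, φ_1 = x, φ_2 = x^2.
G =
  [2, 0, 2/3]
  [0, 2/3, 0]
  [2/3, 0, 2/5],
b = (-34/15, -2/15, -26/105).
Solving gives a_0 = -73/35, a_1 = -1/5, a_2 = 20/7, so
  g(x) = 20*x^2/7 - x/5 - 73/35.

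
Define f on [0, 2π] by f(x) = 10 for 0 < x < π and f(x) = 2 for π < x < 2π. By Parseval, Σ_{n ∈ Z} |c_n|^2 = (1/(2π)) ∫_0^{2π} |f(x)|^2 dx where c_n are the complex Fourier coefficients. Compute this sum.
Σ |c_n|^2 = 52

Parseval equates the L^2 energy of f (normalised by 1/(2π)) with the ℓ^2 sum of its Fourier coefficients: (1/(2π)) ∫_0^{2π} |f|^2 = Σ |c_n|^2.
Compute the left side: (1/(2π)) [∫_0^π 10^2 dx + ∫_π^{2π} 2^2 dx] = (1/(2π)) · (100π + 4π) = (100 + 4)/2 = 52.
So Σ_{n ∈ Z} |c_n|^2 = 52.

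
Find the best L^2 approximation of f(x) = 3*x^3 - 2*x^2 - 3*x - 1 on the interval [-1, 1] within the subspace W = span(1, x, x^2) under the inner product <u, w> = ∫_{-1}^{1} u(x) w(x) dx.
g(x) = -2*x^2 - 6*x/5 - 1

The best approximation g ∈ W is the orthogonal projection of f onto W. Writing g = a_0 + a_1 x + a_2 x^2, the coefficients solve the normal equations G · a = b where
  G_{ij} = <φ_i, φ_j> and b_i = <f, φ_i>, with φ_0 = 1, φ_1 = x, φ_2 = x^2.
G =
  [2, 0, 2/3]
  [0, 2/3, 0]
  [2/3, 0, 2/5],
b = (-10/3, -4/5, -22/15).
Solving gives a_0 = -1, a_1 = -6/5, a_2 = -2, so
  g(x) = -2*x^2 - 6*x/5 - 1.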